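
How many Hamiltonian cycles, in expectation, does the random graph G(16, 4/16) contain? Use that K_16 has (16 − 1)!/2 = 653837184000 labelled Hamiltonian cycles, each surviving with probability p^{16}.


K_16 has (16 − 1)!/2 = 653837184000 labelled Hamiltonian cycles.
For each such Hamiltonian cycle H, let X_H = 1 if all 16 edges of H are present in G. Then P[X_H = 1] = p^{16} = (1/4)^{16} = 1/4294967296.
By linearity: E[X] = Σ_H E[X_H] = 653837184000 · p^{16} = 653837184000 · 1/4294967296 = 638512875/4194304.
Numerically: E[X] ≈ 152.

E[X] = 653837184000 · (1/4)^{16} = 638512875/4194304 ≈ 152.


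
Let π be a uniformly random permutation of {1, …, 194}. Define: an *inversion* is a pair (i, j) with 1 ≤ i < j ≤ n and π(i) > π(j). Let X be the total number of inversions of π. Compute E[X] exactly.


Write X = Σ X_I over the C(194, 2) = 18721 pairs i < j, with X_I the indicator of one inversion.
There are 18721 indicators.
For each fixed pair i < j, the values π(i) and π(j) are two distinct elements of {1, …, 194} in uniformly random order; by symmetry P[π(i) > π(j)] = 1/2.
By linearity: E[X] = 18721 · (1/2) = C(194, 2) · (1/2) = 18721/2 = 18721/2 ≈ 9360.500000.

E[X] = 18721/2 = 9360.500000.


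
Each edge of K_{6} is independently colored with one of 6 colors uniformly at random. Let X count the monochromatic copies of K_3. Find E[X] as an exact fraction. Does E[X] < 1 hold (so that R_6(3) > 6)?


E[X] = C(6, 3) · 6^{1 − 3} = 20 · 6^{−2} = 20/36.
As a reduced fraction: E[X] = 5/9 ≈ 0.5555556.
Is E[X] < 1? YES.
Since E[X] < 1, there exists a 6-coloring of K_{6} with no monochromatic K_3; hence R_6(3) > 6.

E[X] = 5/9 ≈ 0.5555556; E[X] < 1, so R_6(3) > 6.


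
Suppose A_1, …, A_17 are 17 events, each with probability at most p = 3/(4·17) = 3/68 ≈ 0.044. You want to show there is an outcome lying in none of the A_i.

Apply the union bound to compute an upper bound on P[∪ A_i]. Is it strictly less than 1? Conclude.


Union bound: P[∪_{i=1}^{17} A_i] ≤ Σ_i P[A_i] ≤ 17·p = 17·(3/68) = 3/4.
Numerically: 3/4 ≈ 0.750.
Is 3/4 < 1? YES.
Since P[∪ A_i] ≤ 3/4 < 1, the complement has P[∩ A_i^c] ≥ 1 − 3/4 = 1/4 > 0, so some outcome avoids every A_i.

17·p = 3/4 ≈ 0.750; existence CERTIFIED by the union bound.


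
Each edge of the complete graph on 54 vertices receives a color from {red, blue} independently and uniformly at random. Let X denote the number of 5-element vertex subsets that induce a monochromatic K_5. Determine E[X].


Let X = Σ_S X_S over the C(54, 5) = 3162510 subsets S of size 5, where X_S = 1 if the K_5 on S is monochromatic.
For a fixed S, the K_5 on S has C(5, 2) = 10 edges. P[all 10 edges red] = (1/2)^10, and likewise for blue, so P[monochromatic] = 2·(1/2)^10 = 2^{1 − 10} = 1/512.
By linearity of expectation: E[X] = C(54, 5) · 2^{1 − 10} = 3162510 · 1/512 = 1581255/256.
Numerically: E[X] ≈ 6176.777344.

E[X] = C(54,5)·2^(1−C(5,2)) = 1581255/256 ≈ 6176.777344.


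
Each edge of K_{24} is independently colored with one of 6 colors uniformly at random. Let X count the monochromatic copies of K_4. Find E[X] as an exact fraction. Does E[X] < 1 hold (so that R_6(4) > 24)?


E[X] = C(24, 4) · 6^{1 − 6} = 10626 · 6^{−5} = 10626/7776.
As a reduced fraction: E[X] = 1771/1296 ≈ 1.3665123.
Is E[X] < 1? NO.
Since E[X] ≥ 1, the first-moment bound is inconclusive at n = 24; it does NOT by itself certify R_6(4) > 24.

E[X] = 1771/1296 ≈ 1.3665123; E[X] ≥ 1; first-moment method inconclusive here.


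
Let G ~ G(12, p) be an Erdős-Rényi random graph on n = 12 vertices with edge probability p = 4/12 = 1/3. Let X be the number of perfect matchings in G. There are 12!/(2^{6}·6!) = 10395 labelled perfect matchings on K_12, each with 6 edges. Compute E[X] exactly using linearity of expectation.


K_12 has 12!/(2^{6}·6!) = 10395 labelled perfect matchings.
For each such perfect matching H, let X_H = 1 if all 6 edges of H are present in G. Then P[X_H = 1] = p^{6} = (1/3)^{6} = 1/729.
Summing the indicators: E[X] = Σ_H E[X_H] = 10395 · p^{6} = 10395 · 1/729 = 385/27.
Numerically: E[X] ≈ 14.26.

E[X] = 10395 · (1/3)^{6} = 385/27 ≈ 14.26.


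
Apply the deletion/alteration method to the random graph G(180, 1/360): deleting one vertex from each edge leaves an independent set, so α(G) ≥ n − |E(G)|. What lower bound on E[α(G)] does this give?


E[|E(G)|] = C(180, 2)·p = 16110 · (1/360) = 179/4.
E[α(G)] ≥ n − E[|E(G)|] = 180 − 179/4 = 541/4.
Numerically: ≈ 135.2500.
(This is only a lower bound; the true E[α(G)] may be larger.)

E[α(G)] ≥ 541/4 ≈ 135.2500.


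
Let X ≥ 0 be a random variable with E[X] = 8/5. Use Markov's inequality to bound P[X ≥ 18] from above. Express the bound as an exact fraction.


μ = E[X] = 8/5, a = 18.
Markov: P[X ≥ 18] ≤ μ/a = (8/5)/18 = 4/45.
Numerically: ≈ 0.0889.
(Since a = 18 > μ = 1.6000, the bound 4/45 is < 1 and informative.)

P[X ≥ 18] ≤ 4/45 ≈ 0.0889.


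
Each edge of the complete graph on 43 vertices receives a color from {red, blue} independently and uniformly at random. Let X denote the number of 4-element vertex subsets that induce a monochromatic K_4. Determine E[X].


Let X = Σ_S X_S over the C(43, 4) = 123410 subsets S of size 4, where X_S = 1 if the K_4 on S is monochromatic.
For a fixed S, the K_4 on S has C(4, 2) = 6 edges. P[all 6 edges red] = (1/2)^6, and likewise for blue, so P[monochromatic] = 2·(1/2)^6 = 2^{1 − 6} = 1/32.
Summing: E[X] = C(43, 4) · 2^{1 − 6} = 123410 · 1/32 = 61705/16.
Numerically: E[X] ≈ 3856.562500.

E[X] = C(43,4)·2^(1−C(4,2)) = 61705/16 ≈ 3856.562500.


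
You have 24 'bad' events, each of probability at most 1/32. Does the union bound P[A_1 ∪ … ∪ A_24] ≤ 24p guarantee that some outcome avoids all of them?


Union bound: P[∪_{i=1}^{24} A_i] ≤ Σ_i P[A_i] ≤ 24·p = 24·(1/32) = 3/4.
Numerically: 3/4 ≈ 0.75000.
Is 3/4 < 1? YES.
Since P[∪ A_i] ≤ 3/4 < 1, the complement has P[∩ A_i^c] ≥ 1 − 3/4 = 1/4 > 0, so some outcome avoids every A_i.

24·p = 3/4 ≈ 0.75000; existence CERTIFIED by the union bound.


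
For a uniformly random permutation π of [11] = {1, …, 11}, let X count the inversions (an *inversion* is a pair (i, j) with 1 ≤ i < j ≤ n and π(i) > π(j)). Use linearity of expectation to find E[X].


Write X = Σ X_I over the C(11, 2) = 55 pairs i < j, with X_I the indicator of one inversion.
There are 55 indicators.
For each fixed pair i < j, the values π(i) and π(j) are two distinct elements of {1, …, 11} in uniformly random order; by symmetry P[π(i) > π(j)] = 1/2.
By linearity: E[X] = 55 · (1/2) = C(11, 2) · (1/2) = 55/2 = 55/2 ≈ 27.500.

E[X] = 55/2 = 27.500.


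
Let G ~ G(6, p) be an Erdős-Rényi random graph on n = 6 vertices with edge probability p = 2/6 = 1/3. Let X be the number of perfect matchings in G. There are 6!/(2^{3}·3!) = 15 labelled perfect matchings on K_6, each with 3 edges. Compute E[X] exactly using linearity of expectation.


K_6 has 6!/(2^{3}·3!) = 15 labelled perfect matchings.
For each such perfect matching H, let X_H = 1 if all 3 edges of H are present in G. Then P[X_H = 1] = p^{3} = (1/3)^{3} = 1/27.
By linearity: E[X] = Σ_H E[X_H] = 15 · p^{3} = 15 · 1/27 = 5/9.
Numerically: E[X] ≈ 0.555556.

E[X] = 15 · (1/3)^{3} = 5/9 ≈ 0.555556.


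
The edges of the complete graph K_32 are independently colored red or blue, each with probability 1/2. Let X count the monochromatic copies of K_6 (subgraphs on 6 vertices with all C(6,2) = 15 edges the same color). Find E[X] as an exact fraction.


Let X = Σ_S X_S over the C(32, 6) = 906192 subsets S of size 6, where X_S = 1 if the K_6 on S is monochromatic.
For a fixed S, the K_6 on S has C(6, 2) = 15 edges. P[all 15 edges red] = (1/2)^15, and likewise for blue, so P[monochromatic] = 2·(1/2)^15 = 2^{1 − 15} = 1/16384.
By linearity of expectation: E[X] = C(32, 6) · 2^{1 − 15} = 906192 · 1/16384 = 56637/1024.
Numerically: E[X] ≈ 55.310.

E[X] = C(32,6)·2^(1−C(6,2)) = 56637/1024 ≈ 55.310.


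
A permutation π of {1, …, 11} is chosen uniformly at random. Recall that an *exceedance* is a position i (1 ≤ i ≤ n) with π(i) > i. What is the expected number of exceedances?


Write X = Σ_{i=1}^{11} X_i, where X_i = 1_{π(i) > i}.
For each fixed i, π(i) is uniform over {1, …, 11} (marginal of a uniform permutation), so P[π(i) > i] = (n − i)/n. Summing: Σ_{i=1}^{11} (n − i)/n = (0 + 1 + … + 10)/11 = 11(11 − 1)/(2·11) = (11 − 1)/2.
Hence E[X] = Σ_{i=1}^{11} (11 − i)/11 = 5 ≈ 5.000000.

E[X] = 5 = 5.000000.


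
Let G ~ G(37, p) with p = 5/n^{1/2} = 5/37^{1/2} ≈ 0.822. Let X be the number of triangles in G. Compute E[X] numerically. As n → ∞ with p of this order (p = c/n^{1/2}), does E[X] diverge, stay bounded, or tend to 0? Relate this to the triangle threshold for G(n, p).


Number of potential triangles: C(37, 3) = 7770.
Each occurs with probability p³ ≈ (0.822)³ ≈ 5.554020e-01.
By linearity: E[X] = C(37, 3)·p³ ≈ 7770 · 5.554020e-01 ≈ 4315.4734.
Since α = 1/2 < 1, p = c/n^{1/2} ≫ 1/n is above the triangle threshold p ~ 1/n. Asymptotically E[X] ~ (c³/6)·n^{3(1−α)} = (5³/6)·n^{1.5} → ∞; triangles are abundant w.h.p.

E[X] ≈ 4315.4734; in regime p = Θ(1/n^{1/2}) E[X] diverges (above the triangle threshold p ~ 1/n).


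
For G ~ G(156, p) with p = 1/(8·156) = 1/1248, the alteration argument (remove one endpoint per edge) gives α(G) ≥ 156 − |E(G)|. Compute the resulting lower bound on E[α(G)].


E[|E(G)|] = C(156, 2)·p = 12090 · (1/1248) = 155/16.
E[α(G)] ≥ n − E[|E(G)|] = 156 − 155/16 = 2341/16.
Numerically: ≈ 146.31250.
(This is only a lower bound; the true E[α(G)] may be larger.)

E[α(G)] ≥ 2341/16 ≈ 146.31250.


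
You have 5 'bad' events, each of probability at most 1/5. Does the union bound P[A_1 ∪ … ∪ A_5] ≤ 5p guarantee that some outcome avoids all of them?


Union bound: P[∪_{i=1}^{5} A_i] ≤ Σ_i P[A_i] ≤ 5·p = 5·(1/5) = 1.
Numerically: 1 ≈ 1.000.
Is 1 < 1? NO.
Since the bound 1 is ≥ 1, the union bound is uninformative here; it does NOT by itself certify existence.

5·p = 1 ≈ 1.000; existence NOT certified by the union bound.


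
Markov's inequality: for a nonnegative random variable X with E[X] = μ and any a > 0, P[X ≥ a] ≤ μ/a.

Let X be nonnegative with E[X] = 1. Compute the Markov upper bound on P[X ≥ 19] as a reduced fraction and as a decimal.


μ = E[X] = 1, a = 19.
Markov: P[X ≥ 19] ≤ μ/a = (1)/19 = 1/19.
Numerically: ≈ 0.05263.
(Since a = 19 > μ = 1.00000, the bound 1/19 is < 1 and informative.)

P[X ≥ 19] ≤ 1/19 ≈ 0.05263.


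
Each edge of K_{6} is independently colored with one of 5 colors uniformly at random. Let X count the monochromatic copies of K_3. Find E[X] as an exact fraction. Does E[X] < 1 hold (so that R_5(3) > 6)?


E[X] = C(6, 3) · 5^{1 − 3} = 20 · 5^{−2} = 20/25.
As a reduced fraction: E[X] = 4/5 ≈ 0.800000.
Is E[X] < 1? YES.
Since E[X] < 1, there exists a 5-coloring of K_{6} with no monochromatic K_3; hence R_5(3) > 6.

E[X] = 4/5 ≈ 0.800000; E[X] < 1, so R_5(3) > 6.


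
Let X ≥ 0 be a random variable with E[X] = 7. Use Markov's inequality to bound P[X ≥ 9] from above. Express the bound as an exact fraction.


μ = E[X] = 7, a = 9.
Markov: P[X ≥ 9] ≤ μ/a = (7)/9 = 7/9.
Numerically: ≈ 0.778.
(Since a = 9 > μ = 7.000, the bound 7/9 is < 1 and informative.)

P[X ≥ 9] ≤ 7/9 ≈ 0.778.


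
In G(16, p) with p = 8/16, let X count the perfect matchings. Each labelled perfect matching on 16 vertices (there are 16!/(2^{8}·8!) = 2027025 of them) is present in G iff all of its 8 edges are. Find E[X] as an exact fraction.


K_16 has 16!/(2^{8}·8!) = 2027025 labelled perfect matchings.
For each such perfect matching H, let X_H = 1 if all 8 edges of H are present in G. Then P[X_H = 1] = p^{8} = (1/2)^{8} = 1/256.
By linearity of expectation: E[X] = Σ_H E[X_H] = 2027025 · p^{8} = 2027025 · 1/256 = 2027025/256.
Numerically: E[X] ≈ 7918.

E[X] = 2027025 · (1/2)^{8} = 2027025/256 ≈ 7918.


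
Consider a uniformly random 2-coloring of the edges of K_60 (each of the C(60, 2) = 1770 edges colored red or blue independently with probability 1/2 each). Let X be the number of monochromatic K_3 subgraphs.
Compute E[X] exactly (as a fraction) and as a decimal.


Let X = Σ_S X_S over the C(60, 3) = 34220 subsets S of size 3, where X_S = 1 if the K_3 on S is monochromatic.
For a fixed S, the K_3 on S has C(3, 2) = 3 edges. P[all 3 edges red] = (1/2)^3, and likewise for blue, so P[monochromatic] = 2·(1/2)^3 = 2^{1 − 3} = 1/4.
By linearity of expectation: E[X] = C(60, 3) · 2^{1 − 3} = 34220 · 1/4 = 8555.
Numerically: E[X] ≈ 8555.0000.

E[X] = C(60,3)·2^(1−C(3,2)) = 8555 ≈ 8555.0000.


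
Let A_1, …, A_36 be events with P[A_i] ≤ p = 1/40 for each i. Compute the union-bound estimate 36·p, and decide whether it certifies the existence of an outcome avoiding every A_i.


Union bound: P[∪_{i=1}^{36} A_i] ≤ Σ_i P[A_i] ≤ 36·p = 36·(1/40) = 9/10.
Numerically: 9/10 ≈ 0.900.
Is 9/10 < 1? YES.
Since P[∪ A_i] ≤ 9/10 < 1, the complement has P[∩ A_i^c] ≥ 1 − 9/10 = 1/10 > 0, so some outcome avoids every A_i.

36·p = 9/10 ≈ 0.900; existence CERTIFIED by the union bound.


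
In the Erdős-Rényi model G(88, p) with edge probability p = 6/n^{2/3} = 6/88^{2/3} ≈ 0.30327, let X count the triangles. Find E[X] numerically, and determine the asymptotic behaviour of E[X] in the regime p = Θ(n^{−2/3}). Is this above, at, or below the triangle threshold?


Number of potential triangles: C(88, 3) = 109736.
Each occurs with probability p³ ≈ (0.30327)³ ≈ 2.78925620e-02.
By linearity: E[X] = C(88, 3)·p³ ≈ 109736 · 2.78925620e-02 ≈ 3060.818182.
Since α = 2/3 < 1, p = c/n^{2/3} ≫ 1/n is above the triangle threshold p ~ 1/n. Asymptotically E[X] ~ (c³/6)·n^{3(1−α)} = (6³/6)·n^{1} → ∞; triangles are abundant w.h.p.

E[X] ≈ 3060.818182; in regime p = Θ(1/n^{2/3}) E[X] diverges (above the triangle threshold p ~ 1/n).


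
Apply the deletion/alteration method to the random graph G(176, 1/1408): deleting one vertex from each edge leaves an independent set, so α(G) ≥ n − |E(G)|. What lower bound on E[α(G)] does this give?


E[|E(G)|] = C(176, 2)·p = 15400 · (1/1408) = 175/16.
E[α(G)] ≥ n − E[|E(G)|] = 176 − 175/16 = 2641/16.
Numerically: ≈ 165.062.
(This is only a lower bound; the true E[α(G)] may be larger.)

E[α(G)] ≥ 2641/16 ≈ 165.062.


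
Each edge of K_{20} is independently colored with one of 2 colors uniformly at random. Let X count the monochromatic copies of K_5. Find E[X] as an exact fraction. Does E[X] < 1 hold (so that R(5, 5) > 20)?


E[X] = C(20, 5) · 2^{1 − 10} = 15504 · 2^{−9} = 15504/512.
As a reduced fraction: E[X] = 969/32 ≈ 30.281250.
Is E[X] < 1? NO.
Since E[X] ≥ 1, the first-moment bound is inconclusive at n = 20; it does NOT by itself certify R(5, 5) > 20.

E[X] = 969/32 ≈ 30.281250; E[X] ≥ 1; first-moment method inconclusive here.


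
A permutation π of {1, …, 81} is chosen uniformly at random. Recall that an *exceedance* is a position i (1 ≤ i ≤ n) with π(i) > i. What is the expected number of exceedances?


Write X = Σ_{i=1}^{81} X_i, where X_i = 1_{π(i) > i}.
For each fixed i, π(i) is uniform over {1, …, 81} (marginal of a uniform permutation), so P[π(i) > i] = (n − i)/n. Summing: Σ_{i=1}^{81} (n − i)/n = (0 + 1 + … + 80)/81 = 81(81 − 1)/(2·81) = (81 − 1)/2.
Hence E[X] = Σ_{i=1}^{81} (81 − i)/81 = 40 ≈ 40.000000.

E[X] = 40 = 40.000000.


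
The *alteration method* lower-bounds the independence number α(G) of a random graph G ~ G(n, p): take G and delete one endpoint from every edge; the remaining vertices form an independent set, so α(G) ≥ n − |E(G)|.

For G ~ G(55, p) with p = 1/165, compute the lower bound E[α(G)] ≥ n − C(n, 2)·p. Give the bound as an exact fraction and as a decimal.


E[|E(G)|] = C(55, 2)·p = 1485 · (1/165) = 9.
E[α(G)] ≥ n − E[|E(G)|] = 55 − 9 = 46.
Numerically: ≈ 46.000.
(This is only a lower bound; the true E[α(G)] may be larger.)

E[α(G)] ≥ 46 ≈ 46.000.


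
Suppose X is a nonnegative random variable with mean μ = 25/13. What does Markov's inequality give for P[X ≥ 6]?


μ = E[X] = 25/13, a = 6.
Markov: P[X ≥ 6] ≤ μ/a = (25/13)/6 = 25/78.
Numerically: ≈ 0.3205.
(Since a = 6 > μ = 1.9231, the bound 25/78 is < 1 and informative.)

P[X ≥ 6] ≤ 25/78 ≈ 0.3205.


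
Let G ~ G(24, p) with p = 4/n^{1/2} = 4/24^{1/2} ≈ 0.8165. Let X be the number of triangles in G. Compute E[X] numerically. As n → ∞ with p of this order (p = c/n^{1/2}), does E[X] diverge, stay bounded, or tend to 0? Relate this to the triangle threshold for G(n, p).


Number of potential triangles: C(24, 3) = 2024.
Each occurs with probability p³ ≈ (0.8165)³ ≈ 5.443311e-01.
By linearity: E[X] = C(24, 3)·p³ ≈ 2024 · 5.443311e-01 ≈ 1101.7261.
Since α = 1/2 < 1, p = c/n^{1/2} ≫ 1/n is above the triangle threshold p ~ 1/n. Asymptotically E[X] ~ (c³/6)·n^{3(1−α)} = (4³/6)·n^{1.5} → ∞; triangles are abundant w.h.p.

E[X] ≈ 1101.7261; in regime p = Θ(1/n^{1/2}) E[X] diverges (above the triangle threshold p ~ 1/n).


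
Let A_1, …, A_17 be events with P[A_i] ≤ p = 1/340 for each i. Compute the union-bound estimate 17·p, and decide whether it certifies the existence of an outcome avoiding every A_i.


Union bound: P[∪_{i=1}^{17} A_i] ≤ Σ_i P[A_i] ≤ 17·p = 17·(1/340) = 1/20.
Numerically: 1/20 ≈ 0.05000.
Is 1/20 < 1? YES.
Since P[∪ A_i] ≤ 1/20 < 1, the complement has P[∩ A_i^c] ≥ 1 − 1/20 = 19/20 > 0, so some outcome avoids every A_i.

17·p = 1/20 ≈ 0.05000; existence CERTIFIED by the union bound.


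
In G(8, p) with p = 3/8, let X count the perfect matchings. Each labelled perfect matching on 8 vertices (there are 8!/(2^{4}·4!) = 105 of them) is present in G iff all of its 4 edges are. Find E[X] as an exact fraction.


K_8 has 8!/(2^{4}·4!) = 105 labelled perfect matchings.
For each such perfect matching H, let X_H = 1 if all 4 edges of H are present in G. Then P[X_H = 1] = p^{4} = (3/8)^{4} = 81/4096.
By linearity: E[X] = Σ_H E[X_H] = 105 · p^{4} = 105 · 81/4096 = 8505/4096.
Numerically: E[X] ≈ 2.0764.

E[X] = 105 · (3/8)^{4} = 8505/4096 ≈ 2.0764.


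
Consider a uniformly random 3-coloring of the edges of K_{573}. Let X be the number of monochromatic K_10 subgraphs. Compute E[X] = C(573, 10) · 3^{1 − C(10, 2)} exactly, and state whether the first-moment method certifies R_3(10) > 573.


E[X] = C(573, 10) · 3^{1 − 45} = 971597135635805762226 · 3^{−44} = 971597135635805762226/984770902183611232881.
As a reduced fraction: E[X] = 35985079097622435638/36472996377170786403 ≈ 0.98662.
Is E[X] < 1? YES.
Since E[X] < 1, there exists a 3-coloring of K_{573} with no monochromatic K_10; hence R_3(10) > 573.

E[X] = 35985079097622435638/36472996377170786403 ≈ 0.98662; E[X] < 1, so R_3(10) > 573.


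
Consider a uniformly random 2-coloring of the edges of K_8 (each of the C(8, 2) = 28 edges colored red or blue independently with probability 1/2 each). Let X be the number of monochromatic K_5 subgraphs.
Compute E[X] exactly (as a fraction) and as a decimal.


Let X = Σ_S X_S over the C(8, 5) = 56 subsets S of size 5, where X_S = 1 if the K_5 on S is monochromatic.
For a fixed S, the K_5 on S has C(5, 2) = 10 edges. P[all 10 edges red] = (1/2)^10, and likewise for blue, so P[monochromatic] = 2·(1/2)^10 = 2^{1 − 10} = 1/512.
By linearity of expectation: E[X] = C(8, 5) · 2^{1 − 10} = 56 · 1/512 = 7/64.
Numerically: E[X] ≈ 0.109375.

E[X] = C(8,5)·2^(1−C(5,2)) = 7/64 ≈ 0.109375.


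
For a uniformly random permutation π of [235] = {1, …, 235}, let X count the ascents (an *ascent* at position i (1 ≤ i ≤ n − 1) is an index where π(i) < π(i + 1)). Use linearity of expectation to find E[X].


Write X = Σ X_I over i = 1, …, 234, with X_I the indicator of one ascent.
There are 234 indicators.
For each fixed i, the pair (π(i), π(i+1)) is a uniformly random ordered pair of distinct values from {1, …, 235}; by symmetry P[π(i) < π(i+1)] = 1/2.
By linearity: E[X] = 234 · (1/2) = (235 − 1) · (1/2) = 117 ≈ 117.000.

E[X] = 117 = 117.000.


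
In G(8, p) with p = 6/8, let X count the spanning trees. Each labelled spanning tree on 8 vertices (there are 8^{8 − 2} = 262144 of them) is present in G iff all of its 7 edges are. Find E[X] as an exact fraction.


K_8 has 8^{8 − 2} = 262144 labelled spanning trees.
For each such spanning tree H, let X_H = 1 if all 7 edges of H are present in G. Then P[X_H = 1] = p^{7} = (3/4)^{7} = 2187/16384.
By linearity of expectation: E[X] = Σ_H E[X_H] = 262144 · p^{7} = 262144 · 2187/16384 = 34992.
Numerically: E[X] ≈ 34992.

E[X] = 262144 · (3/4)^{7} = 34992 ≈ 34992.


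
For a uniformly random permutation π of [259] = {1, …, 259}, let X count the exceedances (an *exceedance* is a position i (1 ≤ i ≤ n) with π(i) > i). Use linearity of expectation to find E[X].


Write X = Σ_{i=1}^{259} X_i, where X_i = 1_{π(i) > i}.
For each fixed i, π(i) is uniform over {1, …, 259} (marginal of a uniform permutation), so P[π(i) > i] = (n − i)/n. Summing: Σ_{i=1}^{259} (n − i)/n = (0 + 1 + … + 258)/259 = 259(259 − 1)/(2·259) = (259 − 1)/2.
Hence E[X] = Σ_{i=1}^{259} (259 − i)/259 = 129 ≈ 129.000.

E[X] = 129 = 129.000.


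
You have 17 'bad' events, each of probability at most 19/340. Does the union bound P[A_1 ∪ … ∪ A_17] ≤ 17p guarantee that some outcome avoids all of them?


Union bound: P[∪_{i=1}^{17} A_i] ≤ Σ_i P[A_i] ≤ 17·p = 17·(19/340) = 19/20.
Numerically: 19/20 ≈ 0.9500000.
Is 19/20 < 1? YES.
Since P[∪ A_i] ≤ 19/20 < 1, the complement has P[∩ A_i^c] ≥ 1 − 19/20 = 1/20 > 0, so some outcome avoids every A_i.

17·p = 19/20 ≈ 0.9500000; existence CERTIFIED by the union bound.


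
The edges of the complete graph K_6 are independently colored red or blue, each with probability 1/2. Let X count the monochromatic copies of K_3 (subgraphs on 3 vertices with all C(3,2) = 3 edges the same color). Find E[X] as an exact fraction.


Let X = Σ_S X_S over the C(6, 3) = 20 subsets S of size 3, where X_S = 1 if the K_3 on S is monochromatic.
For a fixed S, the K_3 on S has C(3, 2) = 3 edges. P[all 3 edges red] = (1/2)^3, and likewise for blue, so P[monochromatic] = 2·(1/2)^3 = 2^{1 − 3} = 1/4.
Summing: E[X] = C(6, 3) · 2^{1 − 3} = 20 · 1/4 = 5.
Numerically: E[X] ≈ 5.000000.

E[X] = C(6,3)·2^(1−C(3,2)) = 5 ≈ 5.000000.


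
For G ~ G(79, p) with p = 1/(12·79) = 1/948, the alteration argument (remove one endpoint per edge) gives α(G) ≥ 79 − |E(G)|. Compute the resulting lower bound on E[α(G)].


E[|E(G)|] = C(79, 2)·p = 3081 · (1/948) = 13/4.
E[α(G)] ≥ n − E[|E(G)|] = 79 − 13/4 = 303/4.
Numerically: ≈ 75.7500.
(This is only a lower bound; the true E[α(G)] may be larger.)

E[α(G)] ≥ 303/4 ≈ 75.7500.


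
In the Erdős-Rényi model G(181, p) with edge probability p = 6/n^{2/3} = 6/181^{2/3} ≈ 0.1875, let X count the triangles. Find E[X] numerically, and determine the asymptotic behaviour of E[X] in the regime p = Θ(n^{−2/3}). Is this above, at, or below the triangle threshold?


Number of potential triangles: C(181, 3) = 971970.
Each occurs with probability p³ ≈ (0.1875)³ ≈ 6.593205e-03.
By linearity: E[X] = C(181, 3)·p³ ≈ 971970 · 6.593205e-03 ≈ 6408.3978.
Since α = 2/3 < 1, p = c/n^{2/3} ≫ 1/n is above the triangle threshold p ~ 1/n. Asymptotically E[X] ~ (c³/6)·n^{3(1−α)} = (6³/6)·n^{1} → ∞; triangles are abundant w.h.p.

E[X] ≈ 6408.3978; in regime p = Θ(1/n^{2/3}) E[X] diverges (above the triangle threshold p ~ 1/n).


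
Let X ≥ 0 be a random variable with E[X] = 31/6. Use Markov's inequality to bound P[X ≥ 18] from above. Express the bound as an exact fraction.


μ = E[X] = 31/6, a = 18.
Markov: P[X ≥ 18] ≤ μ/a = (31/6)/18 = 31/108.
Numerically: ≈ 0.287037.
(Since a = 18 > μ = 5.166667, the bound 31/108 is < 1 and informative.)

P[X ≥ 18] ≤ 31/108 ≈ 0.287037.


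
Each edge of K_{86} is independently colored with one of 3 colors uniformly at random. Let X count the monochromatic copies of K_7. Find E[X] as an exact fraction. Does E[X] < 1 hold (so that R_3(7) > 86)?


E[X] = C(86, 7) · 3^{1 − 21} = 5373200880 · 3^{−20} = 5373200880/3486784401.
As a reduced fraction: E[X] = 199007440/129140163 ≈ 1.54102.
Is E[X] < 1? NO.
Since E[X] ≥ 1, the first-moment bound is inconclusive at n = 86; it does NOT by itself certify R_3(7) > 86.

E[X] = 199007440/129140163 ≈ 1.54102; E[X] ≥ 1; first-moment method inconclusive here.


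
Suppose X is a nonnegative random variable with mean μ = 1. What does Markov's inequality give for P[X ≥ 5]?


μ = E[X] = 1, a = 5.
Markov: P[X ≥ 5] ≤ μ/a = (1)/5 = 1/5.
Numerically: ≈ 0.2000.
(Since a = 5 > μ = 1.0000, the bound 1/5 is < 1 and informative.)

P[X ≥ 5] ≤ 1/5 ≈ 0.2000.


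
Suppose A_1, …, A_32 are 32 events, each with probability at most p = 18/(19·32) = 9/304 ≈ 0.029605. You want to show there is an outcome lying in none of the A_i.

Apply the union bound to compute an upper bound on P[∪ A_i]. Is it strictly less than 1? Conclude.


Union bound: P[∪_{i=1}^{32} A_i] ≤ Σ_i P[A_i] ≤ 32·p = 32·(9/304) = 18/19.
Numerically: 18/19 ≈ 0.947368.
Is 18/19 < 1? YES.
Since P[∪ A_i] ≤ 18/19 < 1, the complement has P[∩ A_i^c] ≥ 1 − 18/19 = 1/19 > 0, so some outcome avoids every A_i.

32·p = 18/19 ≈ 0.947368; existence CERTIFIED by the union bound.


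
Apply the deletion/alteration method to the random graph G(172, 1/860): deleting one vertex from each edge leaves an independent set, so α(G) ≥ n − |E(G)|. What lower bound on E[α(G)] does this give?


E[|E(G)|] = C(172, 2)·p = 14706 · (1/860) = 171/10.
E[α(G)] ≥ n − E[|E(G)|] = 172 − 171/10 = 1549/10.
Numerically: ≈ 154.90000.
(This is only a lower bound; the true E[α(G)] may be larger.)

E[α(G)] ≥ 1549/10 ≈ 154.90000.


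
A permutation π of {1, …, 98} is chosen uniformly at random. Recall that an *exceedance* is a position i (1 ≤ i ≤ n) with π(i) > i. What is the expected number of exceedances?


Write X = Σ_{i=1}^{98} X_i, where X_i = 1_{π(i) > i}.
For each fixed i, π(i) is uniform over {1, …, 98} (marginal of a uniform permutation), so P[π(i) > i] = (n − i)/n. Summing: Σ_{i=1}^{98} (n − i)/n = (0 + 1 + … + 97)/98 = 98(98 − 1)/(2·98) = (98 − 1)/2.
Hence E[X] = Σ_{i=1}^{98} (98 − i)/98 = 97/2 ≈ 48.5000.

E[X] = 97/2 = 48.5000.


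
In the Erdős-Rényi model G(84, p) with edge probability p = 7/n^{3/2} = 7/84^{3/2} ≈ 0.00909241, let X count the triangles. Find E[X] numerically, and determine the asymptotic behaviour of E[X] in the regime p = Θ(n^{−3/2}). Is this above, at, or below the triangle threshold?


Number of potential triangles: C(84, 3) = 95284.
Each occurs with probability p³ ≈ (0.00909241)³ ≈ 7.51687508e-07.
By linearity: E[X] = C(84, 3)·p³ ≈ 95284 · 7.51687508e-07 ≈ 0.071624.
Since α = 3/2 > 1, p = c/n^{3/2} = o(1/n) is below the triangle threshold p ~ 1/n. Asymptotically E[X] ~ (c³/6)·n^{3(1−α)} = (7³/6)·n^{-1.5} → 0, so by Markov's inequality G has no triangles w.h.p.

E[X] ≈ 0.071624; in regime p = Θ(1/n^{3/2}) E[X] tends to 0 (below the triangle threshold p ~ 1/n).


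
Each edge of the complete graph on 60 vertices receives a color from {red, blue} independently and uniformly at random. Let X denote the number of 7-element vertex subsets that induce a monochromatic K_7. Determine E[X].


Let X = Σ_S X_S over the C(60, 7) = 386206920 subsets S of size 7, where X_S = 1 if the K_7 on S is monochromatic.
For a fixed S, the K_7 on S has C(7, 2) = 21 edges. P[all 21 edges red] = (1/2)^21, and likewise for blue, so P[monochromatic] = 2·(1/2)^21 = 2^{1 − 21} = 1/1048576.
Summing: E[X] = C(60, 7) · 2^{1 − 21} = 386206920 · 1/1048576 = 48275865/131072.
Numerically: E[X] ≈ 368.315620.

E[X] = C(60,7)·2^(1−C(7,2)) = 48275865/131072 ≈ 368.315620.


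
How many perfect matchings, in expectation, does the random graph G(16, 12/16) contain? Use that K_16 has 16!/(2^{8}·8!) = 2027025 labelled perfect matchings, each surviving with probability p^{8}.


K_16 has 16!/(2^{8}·8!) = 2027025 labelled perfect matchings.
For each such perfect matching H, let X_H = 1 if all 8 edges of H are present in G. Then P[X_H = 1] = p^{8} = (3/4)^{8} = 6561/65536.
Summing the indicators: E[X] = Σ_H E[X_H] = 2027025 · p^{8} = 2027025 · 6561/65536 = 13299311025/65536.
Numerically: E[X] ≈ 2.0293e+05.

E[X] = 2027025 · (3/4)^{8} = 13299311025/65536 ≈ 2.0293e+05.


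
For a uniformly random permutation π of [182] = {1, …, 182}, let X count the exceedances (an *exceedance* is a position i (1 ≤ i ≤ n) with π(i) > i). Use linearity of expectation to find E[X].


Write X = Σ_{i=1}^{182} X_i, where X_i = 1_{π(i) > i}.
For each fixed i, π(i) is uniform over {1, …, 182} (marginal of a uniform permutation), so P[π(i) > i] = (n − i)/n. Summing: Σ_{i=1}^{182} (n − i)/n = (0 + 1 + … + 181)/182 = 182(182 − 1)/(2·182) = (182 − 1)/2.
Hence E[X] = Σ_{i=1}^{182} (182 − i)/182 = 181/2 ≈ 90.5000.

E[X] = 181/2 = 90.5000.


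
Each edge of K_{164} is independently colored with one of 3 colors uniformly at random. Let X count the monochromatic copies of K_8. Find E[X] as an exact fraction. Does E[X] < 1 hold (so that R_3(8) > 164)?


E[X] = C(164, 8) · 3^{1 − 28} = 10912535409348 · 3^{−27} = 10912535409348/7625597484987.
As a reduced fraction: E[X] = 404167978124/282429536481 ≈ 1.43104.
Is E[X] < 1? NO.
Since E[X] ≥ 1, the first-moment bound is inconclusive at n = 164; it does NOT by itself certify R_3(8) > 164.

E[X] = 404167978124/282429536481 ≈ 1.43104; E[X] ≥ 1; first-moment method inconclusive here.


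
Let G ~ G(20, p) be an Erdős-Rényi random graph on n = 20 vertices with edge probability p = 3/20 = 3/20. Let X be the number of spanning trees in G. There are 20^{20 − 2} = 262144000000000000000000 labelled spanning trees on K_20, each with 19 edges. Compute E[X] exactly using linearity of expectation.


K_20 has 20^{20 − 2} = 262144000000000000000000 labelled spanning trees.
For each such spanning tree H, let X_H = 1 if all 19 edges of H are present in G. Then P[X_H = 1] = p^{19} = (3/20)^{19} = 1162261467/5242880000000000000000000.
By linearity of expectation: E[X] = Σ_H E[X_H] = 262144000000000000000000 · p^{19} = 262144000000000000000000 · 1162261467/5242880000000000000000000 = 1162261467/20.
Numerically: E[X] ≈ 5.811e+07.

E[X] = 262144000000000000000000 · (3/20)^{19} = 1162261467/20 ≈ 5.811e+07.


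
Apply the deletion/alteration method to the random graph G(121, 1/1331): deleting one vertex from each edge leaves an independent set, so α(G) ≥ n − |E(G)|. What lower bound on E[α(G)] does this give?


E[|E(G)|] = C(121, 2)·p = 7260 · (1/1331) = 60/11.
E[α(G)] ≥ n − E[|E(G)|] = 121 − 60/11 = 1271/11.
Numerically: ≈ 115.545455.
(This is only a lower bound; the true E[α(G)] may be larger.)

E[α(G)] ≥ 1271/11 ≈ 115.545455.


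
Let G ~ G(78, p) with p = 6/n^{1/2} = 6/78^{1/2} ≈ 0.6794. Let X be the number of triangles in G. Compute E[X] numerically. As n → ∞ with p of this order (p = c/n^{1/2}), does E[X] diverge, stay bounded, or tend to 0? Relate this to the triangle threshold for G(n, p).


Number of potential triangles: C(78, 3) = 76076.
Each occurs with probability p³ ≈ (0.6794)³ ≈ 3.135536e-01.
By linearity: E[X] = C(78, 3)·p³ ≈ 76076 · 3.135536e-01 ≈ 23853.9067.
Since α = 1/2 < 1, p = c/n^{1/2} ≫ 1/n is above the triangle threshold p ~ 1/n. Asymptotically E[X] ~ (c³/6)·n^{3(1−α)} = (6³/6)·n^{1.5} → ∞; triangles are abundant w.h.p.

E[X] ≈ 23853.9067; in regime p = Θ(1/n^{1/2}) E[X] diverges (above the triangle threshold p ~ 1/n).


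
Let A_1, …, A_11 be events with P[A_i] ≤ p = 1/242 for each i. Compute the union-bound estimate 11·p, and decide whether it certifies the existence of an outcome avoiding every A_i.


Union bound: P[∪_{i=1}^{11} A_i] ≤ Σ_i P[A_i] ≤ 11·p = 11·(1/242) = 1/22.
Numerically: 1/22 ≈ 0.04545.
Is 1/22 < 1? YES.
Since P[∪ A_i] ≤ 1/22 < 1, the complement has P[∩ A_i^c] ≥ 1 − 1/22 = 21/22 > 0, so some outcome avoids every A_i.

11·p = 1/22 ≈ 0.04545; existence CERTIFIED by the union bound.


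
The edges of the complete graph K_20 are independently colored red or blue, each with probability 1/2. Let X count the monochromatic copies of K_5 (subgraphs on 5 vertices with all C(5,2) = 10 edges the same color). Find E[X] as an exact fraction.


Let X = Σ_S X_S over the C(20, 5) = 15504 subsets S of size 5, where X_S = 1 if the K_5 on S is monochromatic.
For a fixed S, the K_5 on S has C(5, 2) = 10 edges. P[all 10 edges red] = (1/2)^10, and likewise for blue, so P[monochromatic] = 2·(1/2)^10 = 2^{1 − 10} = 1/512.
By linearity of expectation: E[X] = C(20, 5) · 2^{1 − 10} = 15504 · 1/512 = 969/32.
Numerically: E[X] ≈ 30.2812.

E[X] = C(20,5)·2^(1−C(5,2)) = 969/32 ≈ 30.2812.


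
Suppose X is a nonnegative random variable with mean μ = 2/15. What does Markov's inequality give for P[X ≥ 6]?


μ = E[X] = 2/15, a = 6.
Markov: P[X ≥ 6] ≤ μ/a = (2/15)/6 = 1/45.
Numerically: ≈ 0.0222.
(Since a = 6 > μ = 0.1333, the bound 1/45 is < 1 and informative.)

P[X ≥ 6] ≤ 1/45 ≈ 0.0222.


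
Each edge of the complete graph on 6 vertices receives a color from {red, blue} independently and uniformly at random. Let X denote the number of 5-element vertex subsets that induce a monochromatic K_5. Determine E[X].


Let X = Σ_S X_S over the C(6, 5) = 6 subsets S of size 5, where X_S = 1 if the K_5 on S is monochromatic.
For a fixed S, the K_5 on S has C(5, 2) = 10 edges. P[all 10 edges red] = (1/2)^10, and likewise for blue, so P[monochromatic] = 2·(1/2)^10 = 2^{1 − 10} = 1/512.
By linearity: E[X] = C(6, 5) · 2^{1 − 10} = 6 · 1/512 = 3/256.
Numerically: E[X] ≈ 0.0117.

E[X] = C(6,5)·2^(1−C(5,2)) = 3/256 ≈ 0.0117.


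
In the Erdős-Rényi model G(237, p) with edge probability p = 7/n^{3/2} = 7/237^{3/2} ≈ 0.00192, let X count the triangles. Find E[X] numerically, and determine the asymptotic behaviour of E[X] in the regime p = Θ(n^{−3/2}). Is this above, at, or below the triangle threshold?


Number of potential triangles: C(237, 3) = 2190670.
Each occurs with probability p³ ≈ (0.00192)³ ≈ 7.06198e-09.
By linearity: E[X] = C(237, 3)·p³ ≈ 2190670 · 7.06198e-09 ≈ 0.015.
Since α = 3/2 > 1, p = c/n^{3/2} = o(1/n) is below the triangle threshold p ~ 1/n. Asymptotically E[X] ~ (c³/6)·n^{3(1−α)} = (7³/6)·n^{-1.5} → 0, so by Markov's inequality G has no triangles w.h.p.

E[X] ≈ 0.015; in regime p = Θ(1/n^{3/2}) E[X] tends to 0 (below the triangle threshold p ~ 1/n).


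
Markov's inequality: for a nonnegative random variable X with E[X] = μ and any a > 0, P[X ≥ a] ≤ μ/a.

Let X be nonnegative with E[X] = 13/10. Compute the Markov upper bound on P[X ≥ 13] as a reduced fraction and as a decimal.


μ = E[X] = 13/10, a = 13.
Markov: P[X ≥ 13] ≤ μ/a = (13/10)/13 = 1/10.
Numerically: ≈ 0.100000.
(Since a = 13 > μ = 1.300000, the bound 1/10 is < 1 and informative.)

P[X ≥ 13] ≤ 1/10 ≈ 0.100000.


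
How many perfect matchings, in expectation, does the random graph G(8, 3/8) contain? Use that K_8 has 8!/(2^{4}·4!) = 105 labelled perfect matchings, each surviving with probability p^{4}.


K_8 has 8!/(2^{4}·4!) = 105 labelled perfect matchings.
For each such perfect matching H, let X_H = 1 if all 4 edges of H are present in G. Then P[X_H = 1] = p^{4} = (3/8)^{4} = 81/4096.
By linearity of expectation: E[X] = Σ_H E[X_H] = 105 · p^{4} = 105 · 81/4096 = 8505/4096.
Numerically: E[X] ≈ 2.076.

E[X] = 105 · (3/8)^{4} = 8505/4096 ≈ 2.076.


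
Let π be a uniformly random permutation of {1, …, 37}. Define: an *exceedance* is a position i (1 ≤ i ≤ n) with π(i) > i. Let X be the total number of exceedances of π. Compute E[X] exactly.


Write X = Σ_{i=1}^{37} X_i, where X_i = 1_{π(i) > i}.
For each fixed i, π(i) is uniform over {1, …, 37} (marginal of a uniform permutation), so P[π(i) > i] = (n − i)/n. Summing: Σ_{i=1}^{37} (n − i)/n = (0 + 1 + … + 36)/37 = 37(37 − 1)/(2·37) = (37 − 1)/2.
Hence E[X] = Σ_{i=1}^{37} (37 − i)/37 = 18 ≈ 18.0000.

E[X] = 18 = 18.0000.


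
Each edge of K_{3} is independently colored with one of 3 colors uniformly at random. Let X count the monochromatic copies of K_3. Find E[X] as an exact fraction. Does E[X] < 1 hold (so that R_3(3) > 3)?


E[X] = C(3, 3) · 3^{1 − 3} = 1 · 3^{−2} = 1/9.
As a reduced fraction: E[X] = 1/9 ≈ 0.1111.
Is E[X] < 1? YES.
Since E[X] < 1, there exists a 3-coloring of K_{3} with no monochromatic K_3; hence R_3(3) > 3.

E[X] = 1/9 ≈ 0.1111; E[X] < 1, so R_3(3) > 3.


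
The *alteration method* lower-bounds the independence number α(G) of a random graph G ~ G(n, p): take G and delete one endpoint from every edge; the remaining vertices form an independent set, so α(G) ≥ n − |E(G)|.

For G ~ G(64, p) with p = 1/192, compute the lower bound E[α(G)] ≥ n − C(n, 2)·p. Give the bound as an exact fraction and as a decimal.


E[|E(G)|] = C(64, 2)·p = 2016 · (1/192) = 21/2.
E[α(G)] ≥ n − E[|E(G)|] = 64 − 21/2 = 107/2.
Numerically: ≈ 53.5000.
(This is only a lower bound; the true E[α(G)] may be larger.)

E[α(G)] ≥ 107/2 ≈ 53.5000.


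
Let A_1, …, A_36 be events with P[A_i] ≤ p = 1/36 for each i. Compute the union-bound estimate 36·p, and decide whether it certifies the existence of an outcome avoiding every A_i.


Union bound: P[∪_{i=1}^{36} A_i] ≤ Σ_i P[A_i] ≤ 36·p = 36·(1/36) = 1.
Numerically: 1 ≈ 1.000.
Is 1 < 1? NO.
Since the bound 1 is ≥ 1, the union bound is uninformative here; it does NOT by itself certify existence.

36·p = 1 ≈ 1.000; existence NOT certified by the union bound.


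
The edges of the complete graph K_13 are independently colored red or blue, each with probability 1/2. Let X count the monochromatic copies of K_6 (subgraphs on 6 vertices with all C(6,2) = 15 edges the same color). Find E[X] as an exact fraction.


Let X = Σ_S X_S over the C(13, 6) = 1716 subsets S of size 6, where X_S = 1 if the K_6 on S is monochromatic.
For a fixed S, the K_6 on S has C(6, 2) = 15 edges. P[all 15 edges red] = (1/2)^15, and likewise for blue, so P[monochromatic] = 2·(1/2)^15 = 2^{1 − 15} = 1/16384.
By linearity: E[X] = C(13, 6) · 2^{1 − 15} = 1716 · 1/16384 = 429/4096.
Numerically: E[X] ≈ 0.1047.

E[X] = C(13,6)·2^(1−C(6,2)) = 429/4096 ≈ 0.1047.


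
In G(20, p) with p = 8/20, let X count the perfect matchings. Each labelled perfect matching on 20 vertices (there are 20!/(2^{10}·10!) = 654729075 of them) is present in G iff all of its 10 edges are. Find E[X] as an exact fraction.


K_20 has 20!/(2^{10}·10!) = 654729075 labelled perfect matchings.
For each such perfect matching H, let X_H = 1 if all 10 edges of H are present in G. Then P[X_H = 1] = p^{10} = (2/5)^{10} = 1024/9765625.
By linearity of expectation: E[X] = Σ_H E[X_H] = 654729075 · p^{10} = 654729075 · 1024/9765625 = 26817702912/390625.
Numerically: E[X] ≈ 6.865e+04.

E[X] = 654729075 · (2/5)^{10} = 26817702912/390625 ≈ 6.865e+04.


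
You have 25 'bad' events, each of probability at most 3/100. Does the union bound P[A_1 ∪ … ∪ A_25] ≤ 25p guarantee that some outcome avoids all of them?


Union bound: P[∪_{i=1}^{25} A_i] ≤ Σ_i P[A_i] ≤ 25·p = 25·(3/100) = 3/4.
Numerically: 3/4 ≈ 0.750000.
Is 3/4 < 1? YES.
Since P[∪ A_i] ≤ 3/4 < 1, the complement has P[∩ A_i^c] ≥ 1 − 3/4 = 1/4 > 0, so some outcome avoids every A_i.

25·p = 3/4 ≈ 0.750000; existence CERTIFIED by the union bound.
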